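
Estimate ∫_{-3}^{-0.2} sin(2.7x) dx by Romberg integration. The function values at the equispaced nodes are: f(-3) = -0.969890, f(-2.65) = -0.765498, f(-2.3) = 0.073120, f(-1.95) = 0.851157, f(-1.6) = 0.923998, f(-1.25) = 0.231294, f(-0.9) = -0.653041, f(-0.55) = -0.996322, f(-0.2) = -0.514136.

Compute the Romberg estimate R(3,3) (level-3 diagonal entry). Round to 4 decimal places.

-0.4044

R(0,0) (trapezoid, 1 panel, h=2.8000): -2.077636
R(1,0) (trapezoid, 2 panels, h=1.4000): 0.254779
R(2,0) (trapezoid, 4 panels, h=0.7000): -0.278555
R(3,0) (trapezoid, 8 panels, h=0.3500): -0.377057
R(1,1) = 0.254779 + (0.254779 − (-2.077636))/3 = 1.032251
R(2,1) = -0.278555 + (-0.278555 − 0.254779)/3 = -0.456333
R(3,1) = -0.377057 + (-0.377057 − (-0.278555))/3 = -0.409891
R(2,2) = -0.456333 + (-0.456333 − 1.032251)/15 = -0.555572
R(3,2) = -0.409891 + (-0.409891 − (-0.456333))/15 = -0.406795
R(3,3) = -0.406795 + (-0.406795 − (-0.555572))/63 = -0.404433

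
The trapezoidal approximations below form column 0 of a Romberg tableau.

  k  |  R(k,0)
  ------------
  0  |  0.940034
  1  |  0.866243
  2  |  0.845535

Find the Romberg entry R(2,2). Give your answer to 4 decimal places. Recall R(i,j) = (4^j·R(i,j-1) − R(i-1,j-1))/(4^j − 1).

R(1,1) = (4·0.866243 − 0.940034) / 3 = 0.841646
R(2,1) = (4·0.845535 − 0.866243) / 3 = 0.838632
R(2,2) = 0.838632 + (0.838632 − 0.841646)/15 = 0.838431

0.8384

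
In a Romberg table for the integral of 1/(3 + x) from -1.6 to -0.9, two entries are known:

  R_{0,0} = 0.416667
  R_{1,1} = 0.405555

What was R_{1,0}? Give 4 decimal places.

From R_{1,1} = (4·R_{1,0} − R_{0,0})/3, solve for R_{1,0}:
4·R_{1,0} = 3·0.405555 + 0.416667 = 1.633332
R_{1,0} = 0.408333

0.4083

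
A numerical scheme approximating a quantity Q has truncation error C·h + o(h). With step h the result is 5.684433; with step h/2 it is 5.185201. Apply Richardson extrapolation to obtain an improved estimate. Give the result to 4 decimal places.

Extrapolated value = (2·A(h/2) − A(h)) / (2 − 1)
= (2·5.185201 − 5.684433) / 1
= 4.685969 / 1 = 4.685969

4.6860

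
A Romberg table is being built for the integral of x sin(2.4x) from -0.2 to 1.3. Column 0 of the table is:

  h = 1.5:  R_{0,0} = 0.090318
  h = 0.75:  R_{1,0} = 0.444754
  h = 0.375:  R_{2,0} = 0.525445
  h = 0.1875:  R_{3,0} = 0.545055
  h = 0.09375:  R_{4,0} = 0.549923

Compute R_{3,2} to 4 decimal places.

0.5515

R_{2,1} = (4·0.525445 − 0.444754) / 3 = 0.552342
R_{3,1} = 0.545055 + (0.545055 − 0.525445)/3 = 0.551592
R_{3,2} = (16·0.551592 − 0.552342) / 15 = 0.551542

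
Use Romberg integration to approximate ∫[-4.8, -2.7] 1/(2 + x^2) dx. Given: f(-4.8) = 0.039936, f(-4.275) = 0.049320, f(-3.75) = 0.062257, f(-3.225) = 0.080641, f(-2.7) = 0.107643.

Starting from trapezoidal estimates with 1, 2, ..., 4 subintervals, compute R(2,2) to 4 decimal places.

0.1386

R(0,0) (trapezoid, 1 panel, h=2.1000): 0.154958
R(1,0) (trapezoid, 2 panels, h=1.0500): 0.142849
R(2,0) (trapezoid, 4 panels, h=0.5250): 0.139654
R(1,1) = 0.142849 + (0.142849 − 0.154958)/3 = 0.138813
R(2,1) = 0.139654 + (0.139654 − 0.142849)/3 = 0.138589
R(2,2) = 0.138589 + (0.138589 − 0.138813)/15 = 0.138574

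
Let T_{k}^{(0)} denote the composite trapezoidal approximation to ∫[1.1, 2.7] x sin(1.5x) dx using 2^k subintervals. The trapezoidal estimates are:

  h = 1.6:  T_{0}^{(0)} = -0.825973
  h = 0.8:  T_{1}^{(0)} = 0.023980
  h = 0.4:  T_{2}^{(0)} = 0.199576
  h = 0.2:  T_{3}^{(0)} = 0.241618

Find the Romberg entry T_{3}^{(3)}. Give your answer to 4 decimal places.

0.2555

Richardson extrapolation on the trapezoidal column (denominator 4−1=3):
T_{1}^{(1)} = 0.023980 + (0.023980 − (-0.825973))/3 = 0.307298
T_{2}^{(1)} = (4·0.199576 − 0.023980) / 3 = 0.258108
T_{3}^{(1)} = 0.241618 + (0.241618 − 0.199576)/3 = 0.255632
T_{2}^{(2)} = 0.258108 + (0.258108 − 0.307298)/15 = 0.254829
T_{3}^{(2)} = 0.255632 + (0.255632 − 0.258108)/15 = 0.255467
T_{3}^{(3)} = 0.255467 + (0.255467 − 0.254829)/63 = 0.255477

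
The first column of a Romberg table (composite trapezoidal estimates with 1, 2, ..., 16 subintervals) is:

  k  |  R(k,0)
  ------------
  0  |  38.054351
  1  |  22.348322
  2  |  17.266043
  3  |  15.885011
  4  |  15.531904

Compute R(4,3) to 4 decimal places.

15.4135

Richardson extrapolation on the trapezoidal column (denominator 4−1=3):
R(2,1) = (4·17.266043 − 22.348322) / 3 = 15.571950
R(3,1) = 15.885011 + (15.885011 − 17.266043)/3 = 15.424667
R(4,1) = 15.531904 + (15.531904 − 15.885011)/3 = 15.414202
R(3,2) = 15.424667 + (15.424667 − 15.571950)/15 = 15.414848
R(4,2) = (16·15.414202 − 15.424667) / 15 = 15.413504
R(4,3) = 15.413504 + (15.413504 − 15.414848)/63 = 15.413483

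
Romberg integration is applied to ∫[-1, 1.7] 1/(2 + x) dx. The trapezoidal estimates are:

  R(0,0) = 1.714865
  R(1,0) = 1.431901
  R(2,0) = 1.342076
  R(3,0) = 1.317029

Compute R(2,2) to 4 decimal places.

Richardson extrapolation on the trapezoidal column (denominator 4−1=3):
R(1,1) = 1.431901 + (1.431901 − 1.714865)/3 = 1.337580
R(2,1) = (4·1.342076 − 1.431901) / 3 = 1.312134
R(2,2) = 1.312134 + (1.312134 − 1.337580)/15 = 1.310438

1.3104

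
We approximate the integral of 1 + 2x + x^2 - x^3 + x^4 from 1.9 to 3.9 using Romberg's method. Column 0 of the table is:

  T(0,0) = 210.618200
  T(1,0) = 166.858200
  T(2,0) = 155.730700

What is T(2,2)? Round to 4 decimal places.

152.0049

Richardson extrapolation on the trapezoidal column (denominator 4−1=3):
T(1,1) = (4·166.858200 − 210.618200) / 3 = 152.271533
T(2,1) = (4·155.730700 − 166.858200) / 3 = 152.021533
T(2,2) = 152.021533 + (152.021533 − 152.271533)/15 = 152.004866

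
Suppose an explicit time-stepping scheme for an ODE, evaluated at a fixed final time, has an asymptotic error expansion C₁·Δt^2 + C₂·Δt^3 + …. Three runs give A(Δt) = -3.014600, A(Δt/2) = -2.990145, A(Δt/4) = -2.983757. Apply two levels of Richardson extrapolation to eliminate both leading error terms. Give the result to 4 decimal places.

First eliminate the Δt^2 term (factor 2^2 = 4):
  B₁ = (4·(-2.990145) − (-3.014600))/3 = -2.981993
  B₂ = (4·(-2.983757) − (-2.990145))/3 = -2.981628
Then eliminate the Δt^3 term (factor 2^3 = 8):
  (8·(-2.981628) − (-2.981993))/7 = -2.981576

-2.9816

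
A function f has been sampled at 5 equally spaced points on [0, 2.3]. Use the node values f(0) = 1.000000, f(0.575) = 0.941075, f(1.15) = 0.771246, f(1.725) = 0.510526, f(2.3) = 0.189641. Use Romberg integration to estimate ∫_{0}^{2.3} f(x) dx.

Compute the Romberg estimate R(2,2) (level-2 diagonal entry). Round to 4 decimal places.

R(0,0) (trapezoid, 1 panel, h=2.3000): 1.368087
R(1,0) (trapezoid, 2 panels, h=1.1500): 1.570976
R(2,0) (trapezoid, 4 panels, h=0.5750): 1.620159
R(1,1) = 1.570976 + (1.570976 − 1.368087)/3 = 1.638606
R(2,1) = 1.620159 + (1.620159 − 1.570976)/3 = 1.636553
R(2,2) = 1.636553 + (1.636553 − 1.638606)/15 = 1.636416

1.6364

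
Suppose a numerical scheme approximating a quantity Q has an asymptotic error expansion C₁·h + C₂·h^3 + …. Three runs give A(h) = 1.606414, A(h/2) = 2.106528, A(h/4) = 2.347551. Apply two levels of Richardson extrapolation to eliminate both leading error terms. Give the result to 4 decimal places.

2.5860

First eliminate the h term (factor 2^1 = 2):
  B₁ = (2·2.106528 − 1.606414)/1 = 2.606642
  B₂ = (2·2.347551 − 2.106528)/1 = 2.588574
Then eliminate the h^3 term (factor 2^3 = 8):
  (8·2.588574 − 2.606642)/7 = 2.585993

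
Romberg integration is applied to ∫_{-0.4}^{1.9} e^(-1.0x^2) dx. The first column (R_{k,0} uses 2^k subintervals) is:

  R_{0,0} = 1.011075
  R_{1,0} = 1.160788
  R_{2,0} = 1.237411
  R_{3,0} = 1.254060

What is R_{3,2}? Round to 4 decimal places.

R_{2,1} = (4·1.237411 − 1.160788) / 3 = 1.262952
R_{3,1} = 1.254060 + (1.254060 − 1.237411)/3 = 1.259610
R_{3,2} = 1.259610 + (1.259610 − 1.262952)/15 = 1.259387

1.2594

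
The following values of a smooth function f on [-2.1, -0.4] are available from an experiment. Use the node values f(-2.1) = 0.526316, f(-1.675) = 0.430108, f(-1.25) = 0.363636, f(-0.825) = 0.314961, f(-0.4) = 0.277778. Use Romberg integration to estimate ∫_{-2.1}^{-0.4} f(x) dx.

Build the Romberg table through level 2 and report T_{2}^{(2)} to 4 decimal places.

0.6391

T_{0}^{(0)} (trapezoid, 1 panel, h=1.7000): 0.683480
T_{1}^{(0)} (trapezoid, 2 panels, h=0.8500): 0.650831
T_{2}^{(0)} (trapezoid, 4 panels, h=0.4250): 0.642070
T_{1}^{(1)} = 0.650831 + (0.650831 − 0.683480)/3 = 0.639948
T_{2}^{(1)} = 0.642070 + (0.642070 − 0.650831)/3 = 0.639150
T_{2}^{(2)} = 0.639150 + (0.639150 − 0.639948)/15 = 0.639097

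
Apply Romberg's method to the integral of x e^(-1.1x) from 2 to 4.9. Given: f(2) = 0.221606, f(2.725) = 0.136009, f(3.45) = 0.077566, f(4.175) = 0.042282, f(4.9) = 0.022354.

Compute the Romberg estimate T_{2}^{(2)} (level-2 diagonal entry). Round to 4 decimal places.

0.2689

T_{0}^{(0)} (trapezoid, 1 panel, h=2.9000): 0.353742
T_{1}^{(0)} (trapezoid, 2 panels, h=1.4500): 0.289342
T_{2}^{(0)} (trapezoid, 4 panels, h=0.7250): 0.273932
T_{1}^{(1)} = 0.289342 + (0.289342 − 0.353742)/3 = 0.267875
T_{2}^{(1)} = 0.273932 + (0.273932 − 0.289342)/3 = 0.268795
T_{2}^{(2)} = 0.268795 + (0.268795 − 0.267875)/15 = 0.268856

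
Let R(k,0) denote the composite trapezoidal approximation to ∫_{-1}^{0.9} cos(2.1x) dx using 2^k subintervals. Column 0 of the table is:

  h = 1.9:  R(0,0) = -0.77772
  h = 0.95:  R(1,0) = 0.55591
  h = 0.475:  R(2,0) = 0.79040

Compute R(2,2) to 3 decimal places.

0.860

R(1,1) = 0.55591 + (0.55591 − (-0.77772))/3 = 1.00045
R(2,1) = 0.79040 + (0.79040 − 0.55591)/3 = 0.86856
R(2,2) = 0.86856 + (0.86856 − 1.00045)/15 = 0.85977
(Column j=1 coincides with Simpson's rule on the same nodes.)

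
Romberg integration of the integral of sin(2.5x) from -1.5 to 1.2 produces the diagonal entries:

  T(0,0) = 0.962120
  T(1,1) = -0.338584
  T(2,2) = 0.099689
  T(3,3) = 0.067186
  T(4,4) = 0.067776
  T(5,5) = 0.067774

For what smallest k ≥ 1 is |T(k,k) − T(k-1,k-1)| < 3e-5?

k = 5

|T(1,1) − T(0,0)| = 1.300704 ≥ 3e-5
|T(2,2) − T(1,1)| = 0.438273 ≥ 3e-5
|T(3,3) − T(2,2)| = 0.032503 ≥ 3e-5
|T(4,4) − T(3,3)| = 0.000590 ≥ 3e-5
|T(5,5) − T(4,4)| = 0.000002 < 3e-5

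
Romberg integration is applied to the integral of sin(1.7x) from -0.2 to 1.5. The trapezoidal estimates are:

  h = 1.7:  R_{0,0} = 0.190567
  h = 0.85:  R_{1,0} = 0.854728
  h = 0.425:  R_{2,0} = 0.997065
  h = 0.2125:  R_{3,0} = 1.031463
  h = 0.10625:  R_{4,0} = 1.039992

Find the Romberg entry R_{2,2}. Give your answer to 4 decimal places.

R_{1,1} = 0.854728 + (0.854728 − 0.190567)/3 = 1.076115
R_{2,1} = (4·0.997065 − 0.854728) / 3 = 1.044511
R_{2,2} = 1.044511 + (1.044511 − 1.076115)/15 = 1.042404

1.0424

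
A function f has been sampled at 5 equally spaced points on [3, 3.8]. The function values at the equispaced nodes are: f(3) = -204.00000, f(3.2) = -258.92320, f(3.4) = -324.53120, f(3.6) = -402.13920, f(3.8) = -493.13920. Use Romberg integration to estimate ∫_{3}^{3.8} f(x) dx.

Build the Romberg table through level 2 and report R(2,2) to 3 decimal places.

-266.030

R(0,0) (trapezoid, 1 panel, h=0.8000): -278.85568
R(1,0) (trapezoid, 2 panels, h=0.4000): -269.24032
R(2,0) (trapezoid, 4 panels, h=0.2000): -266.83264
R(1,1) = -269.24032 + (-269.24032 − (-278.85568))/3 = -266.03520
R(2,1) = -266.83264 + (-266.83264 − (-269.24032))/3 = -266.03008
R(2,2) = -266.03008 + (-266.03008 − (-266.03520))/15 = -266.02974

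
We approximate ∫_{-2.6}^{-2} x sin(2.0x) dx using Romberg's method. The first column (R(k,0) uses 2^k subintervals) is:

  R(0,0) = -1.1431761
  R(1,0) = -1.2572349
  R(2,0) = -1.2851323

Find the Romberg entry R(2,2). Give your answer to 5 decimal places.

-1.29438

Richardson extrapolation on the trapezoidal column (denominator 4−1=3):
R(1,1) = -1.2572349 + (-1.2572349 − (-1.1431761))/3 = -1.2952545
R(2,1) = -1.2851323 + (-1.2851323 − (-1.2572349))/3 = -1.2944314
R(2,2) = (16·(-1.2944314) − (-1.2952545)) / 15 = -1.2943765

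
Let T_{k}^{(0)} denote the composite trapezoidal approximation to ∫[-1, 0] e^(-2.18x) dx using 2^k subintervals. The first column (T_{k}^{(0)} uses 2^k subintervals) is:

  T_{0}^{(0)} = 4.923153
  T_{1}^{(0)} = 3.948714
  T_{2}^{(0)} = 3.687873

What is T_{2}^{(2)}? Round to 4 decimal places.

T_{1}^{(1)} = 3.948714 + (3.948714 − 4.923153)/3 = 3.623901
T_{2}^{(1)} = (4·3.687873 − 3.948714) / 3 = 3.600926
T_{2}^{(2)} = (16·3.600926 − 3.623901) / 15 = 3.599394
(Column j=1 coincides with Simpson's rule on the same nodes.)

3.5994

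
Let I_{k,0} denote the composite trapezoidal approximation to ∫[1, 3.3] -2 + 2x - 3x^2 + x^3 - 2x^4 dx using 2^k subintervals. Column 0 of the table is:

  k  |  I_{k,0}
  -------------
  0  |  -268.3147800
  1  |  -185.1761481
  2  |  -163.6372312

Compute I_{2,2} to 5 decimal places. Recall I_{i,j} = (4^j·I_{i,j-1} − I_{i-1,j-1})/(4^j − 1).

Richardson extrapolation on the trapezoidal column (denominator 4−1=3):
I_{1,1} = (4·(-185.1761481) − (-268.3147800)) / 3 = -157.4632708
I_{2,1} = (4·(-163.6372312) − (-185.1761481)) / 3 = -156.4575922
I_{2,2} = (16·(-156.4575922) − (-157.4632708)) / 15 = -156.3905470
(Column j=1 coincides with Simpson's rule on the same nodes.)

-156.39055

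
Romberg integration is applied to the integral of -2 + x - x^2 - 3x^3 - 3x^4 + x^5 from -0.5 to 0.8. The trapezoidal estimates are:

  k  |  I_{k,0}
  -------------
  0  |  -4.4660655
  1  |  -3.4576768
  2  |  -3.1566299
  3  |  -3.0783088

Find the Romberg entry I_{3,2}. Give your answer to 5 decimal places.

I_{2,1} = (4·(-3.1566299) − (-3.4576768)) / 3 = -3.0562809
I_{3,1} = (4·(-3.0783088) − (-3.1566299)) / 3 = -3.0522018
I_{3,2} = (16·(-3.0522018) − (-3.0562809)) / 15 = -3.0519299
(Column j=1 coincides with Simpson's rule on the same nodes.)

-3.05193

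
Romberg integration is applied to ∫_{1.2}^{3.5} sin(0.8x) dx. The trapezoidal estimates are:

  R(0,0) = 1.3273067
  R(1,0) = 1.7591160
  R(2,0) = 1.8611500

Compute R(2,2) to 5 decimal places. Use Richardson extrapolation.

R(1,1) = (4·1.7591160 − 1.3273067) / 3 = 1.9030524
R(2,1) = 1.8611500 + (1.8611500 − 1.7591160)/3 = 1.8951613
R(2,2) = (16·1.8951613 − 1.9030524) / 15 = 1.8946352

1.89464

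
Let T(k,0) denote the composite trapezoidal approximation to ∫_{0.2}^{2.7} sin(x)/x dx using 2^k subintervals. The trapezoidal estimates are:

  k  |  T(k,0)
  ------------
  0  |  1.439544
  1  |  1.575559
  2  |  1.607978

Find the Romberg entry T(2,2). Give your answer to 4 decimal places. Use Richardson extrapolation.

1.6186

T(1,1) = 1.575559 + (1.575559 − 1.439544)/3 = 1.620897
T(2,1) = (4·1.607978 − 1.575559) / 3 = 1.618784
T(2,2) = 1.618784 + (1.618784 − 1.620897)/15 = 1.618643
(Column j=1 coincides with Simpson's rule on the same nodes.)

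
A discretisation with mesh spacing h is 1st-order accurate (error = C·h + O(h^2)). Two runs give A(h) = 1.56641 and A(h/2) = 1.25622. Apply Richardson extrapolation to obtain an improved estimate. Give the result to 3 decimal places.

The leading error scales as h; refining by a factor of 2 reduces it by 2^1 = 2.
Extrapolated value = (2·A(h/2) − A(h)) / (2 − 1)
= (2·1.25622 − 1.56641) / 1
= 0.94603 / 1 = 0.94603

0.946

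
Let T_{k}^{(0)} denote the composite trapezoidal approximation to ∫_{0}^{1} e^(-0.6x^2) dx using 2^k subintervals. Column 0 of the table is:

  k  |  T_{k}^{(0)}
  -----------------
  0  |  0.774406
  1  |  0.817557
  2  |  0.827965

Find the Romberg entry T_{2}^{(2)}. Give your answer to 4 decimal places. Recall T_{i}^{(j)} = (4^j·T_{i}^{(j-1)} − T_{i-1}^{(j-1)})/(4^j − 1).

0.8314

Richardson extrapolation on the trapezoidal column (denominator 4−1=3):
T_{1}^{(1)} = (4·0.817557 − 0.774406) / 3 = 0.831941
T_{2}^{(1)} = (4·0.827965 − 0.817557) / 3 = 0.831434
T_{2}^{(2)} = 0.831434 + (0.831434 − 0.831941)/15 = 0.831400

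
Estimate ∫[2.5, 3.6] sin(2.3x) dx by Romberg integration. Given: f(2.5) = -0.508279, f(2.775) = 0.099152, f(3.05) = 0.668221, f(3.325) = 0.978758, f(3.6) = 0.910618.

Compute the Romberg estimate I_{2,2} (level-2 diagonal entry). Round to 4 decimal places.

0.5540

I_{0,0} (trapezoid, 1 panel, h=1.1000): 0.221286
I_{1,0} (trapezoid, 2 panels, h=0.5500): 0.478165
I_{2,0} (trapezoid, 4 panels, h=0.2750): 0.535508
I_{1,1} = 0.478165 + (0.478165 − 0.221286)/3 = 0.563791
I_{2,1} = 0.535508 + (0.535508 − 0.478165)/3 = 0.554622
I_{2,2} = 0.554622 + (0.554622 − 0.563791)/15 = 0.554011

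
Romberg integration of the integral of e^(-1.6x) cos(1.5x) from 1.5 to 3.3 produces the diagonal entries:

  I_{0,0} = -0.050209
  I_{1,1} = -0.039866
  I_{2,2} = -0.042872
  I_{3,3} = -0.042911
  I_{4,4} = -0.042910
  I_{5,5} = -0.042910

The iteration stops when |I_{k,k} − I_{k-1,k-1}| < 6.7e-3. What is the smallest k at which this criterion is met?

|I_{1,1} − I_{0,0}| = 0.010343 ≥ 6.7e-3
|I_{2,2} − I_{1,1}| = 0.003006 < 6.7e-3

k = 2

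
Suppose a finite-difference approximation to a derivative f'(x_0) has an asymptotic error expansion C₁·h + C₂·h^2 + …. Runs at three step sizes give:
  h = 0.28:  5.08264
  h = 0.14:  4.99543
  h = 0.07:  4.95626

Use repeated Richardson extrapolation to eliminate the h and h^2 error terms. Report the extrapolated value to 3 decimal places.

First eliminate the h term (factor 2^1 = 2):
  B₁ = (2·4.99543 − 5.08264)/1 = 4.90822
  B₂ = (2·4.95626 − 4.99543)/1 = 4.91709
Then eliminate the h^2 term (factor 2^2 = 4):
  (4·4.91709 − 4.90822)/3 = 4.92005

4.920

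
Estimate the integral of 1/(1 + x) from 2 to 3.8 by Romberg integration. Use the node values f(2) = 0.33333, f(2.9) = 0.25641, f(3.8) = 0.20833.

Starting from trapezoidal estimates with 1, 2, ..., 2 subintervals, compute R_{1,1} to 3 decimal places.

R_{0,0} (trapezoid, 1 panel, h=1.8000): 0.48749
R_{1,0} (trapezoid, 2 panels, h=0.9000): 0.47452
R_{1,1} = 0.47452 + (0.47452 − 0.48749)/3 = 0.47020

0.470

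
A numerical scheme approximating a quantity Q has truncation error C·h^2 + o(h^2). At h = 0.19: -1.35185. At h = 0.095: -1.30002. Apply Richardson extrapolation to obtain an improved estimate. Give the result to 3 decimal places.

-1.283

Extrapolated value = (4·A(h/2) − A(h)) / (4 − 1)
= (4·(-1.30002) − (-1.35185)) / 3
= -3.84823 / 3 = -1.28274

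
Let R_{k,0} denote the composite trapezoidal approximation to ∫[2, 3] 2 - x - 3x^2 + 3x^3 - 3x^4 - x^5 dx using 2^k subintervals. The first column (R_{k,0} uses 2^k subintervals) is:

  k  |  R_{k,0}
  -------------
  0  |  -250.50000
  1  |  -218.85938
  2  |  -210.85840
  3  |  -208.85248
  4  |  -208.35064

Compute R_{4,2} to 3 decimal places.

-208.183

Richardson extrapolation on the trapezoidal column (denominator 4−1=3):
R_{3,1} = -208.85248 + (-208.85248 − (-210.85840))/3 = -208.18384
R_{4,1} = (4·(-208.35064) − (-208.85248)) / 3 = -208.18336
R_{4,2} = -208.18336 + (-208.18336 − (-208.18384))/15 = -208.18333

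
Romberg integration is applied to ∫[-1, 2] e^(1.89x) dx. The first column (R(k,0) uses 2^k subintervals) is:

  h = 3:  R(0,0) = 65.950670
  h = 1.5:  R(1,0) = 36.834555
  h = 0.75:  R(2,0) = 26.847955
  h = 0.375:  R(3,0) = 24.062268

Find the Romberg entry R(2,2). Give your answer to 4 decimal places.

R(1,1) = (4·36.834555 − 65.950670) / 3 = 27.129183
R(2,1) = 26.847955 + (26.847955 − 36.834555)/3 = 23.519088
R(2,2) = 23.519088 + (23.519088 − 27.129183)/15 = 23.278415
(Column j=1 coincides with Simpson's rule on the same nodes.)

23.2784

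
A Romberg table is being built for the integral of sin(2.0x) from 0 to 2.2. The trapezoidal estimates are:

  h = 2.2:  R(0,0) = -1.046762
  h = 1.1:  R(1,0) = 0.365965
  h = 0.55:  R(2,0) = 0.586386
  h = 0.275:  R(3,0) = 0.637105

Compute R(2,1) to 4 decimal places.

R(2,1) = 0.586386 + (0.586386 − 0.365965)/3 = 0.659860

0.6599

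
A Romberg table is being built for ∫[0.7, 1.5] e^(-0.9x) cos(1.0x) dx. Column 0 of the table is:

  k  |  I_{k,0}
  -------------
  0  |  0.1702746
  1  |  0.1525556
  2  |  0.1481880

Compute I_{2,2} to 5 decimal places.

0.14674

I_{1,1} = (4·0.1525556 − 0.1702746) / 3 = 0.1466493
I_{2,1} = 0.1481880 + (0.1481880 − 0.1525556)/3 = 0.1467321
I_{2,2} = (16·0.1467321 − 0.1466493) / 15 = 0.1467376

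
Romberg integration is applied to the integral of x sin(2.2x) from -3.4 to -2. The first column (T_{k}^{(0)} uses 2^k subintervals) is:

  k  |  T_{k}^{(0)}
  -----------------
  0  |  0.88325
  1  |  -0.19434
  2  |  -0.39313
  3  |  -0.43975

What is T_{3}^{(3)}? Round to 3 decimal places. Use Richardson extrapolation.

-0.455

T_{1}^{(1)} = (4·(-0.19434) − 0.88325) / 3 = -0.55354
T_{2}^{(1)} = -0.39313 + (-0.39313 − (-0.19434))/3 = -0.45939
T_{3}^{(1)} = -0.43975 + (-0.43975 − (-0.39313))/3 = -0.45529
T_{2}^{(2)} = -0.45939 + (-0.45939 − (-0.55354))/15 = -0.45311
T_{3}^{(2)} = -0.45529 + (-0.45529 − (-0.45939))/15 = -0.45502
T_{3}^{(3)} = (64·(-0.45502) − (-0.45311)) / 63 = -0.45505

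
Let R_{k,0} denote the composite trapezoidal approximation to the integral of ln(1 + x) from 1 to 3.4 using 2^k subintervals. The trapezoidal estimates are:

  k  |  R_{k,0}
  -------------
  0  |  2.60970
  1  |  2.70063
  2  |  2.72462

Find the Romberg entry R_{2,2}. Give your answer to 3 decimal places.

2.733

R_{1,1} = 2.70063 + (2.70063 − 2.60970)/3 = 2.73094
R_{2,1} = 2.72462 + (2.72462 − 2.70063)/3 = 2.73262
R_{2,2} = (16·2.73262 − 2.73094) / 15 = 2.73273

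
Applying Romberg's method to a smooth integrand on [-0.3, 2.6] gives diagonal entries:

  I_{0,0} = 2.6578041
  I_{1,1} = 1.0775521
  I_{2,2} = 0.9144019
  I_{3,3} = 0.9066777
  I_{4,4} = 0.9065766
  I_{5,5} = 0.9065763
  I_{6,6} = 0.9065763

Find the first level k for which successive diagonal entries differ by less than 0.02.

k = 3

|I_{1,1} − I_{0,0}| = 1.5802520 ≥ 0.02
|I_{2,2} − I_{1,1}| = 0.1631502 ≥ 0.02
|I_{3,3} − I_{2,2}| = 0.0077242 < 0.02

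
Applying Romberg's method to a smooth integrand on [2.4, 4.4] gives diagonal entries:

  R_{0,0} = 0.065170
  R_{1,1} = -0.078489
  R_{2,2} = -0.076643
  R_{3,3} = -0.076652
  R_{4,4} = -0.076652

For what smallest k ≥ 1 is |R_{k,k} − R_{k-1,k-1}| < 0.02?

|R_{1,1} − R_{0,0}| = 0.143659 ≥ 0.02
|R_{2,2} − R_{1,1}| = 0.001846 < 0.02

k = 2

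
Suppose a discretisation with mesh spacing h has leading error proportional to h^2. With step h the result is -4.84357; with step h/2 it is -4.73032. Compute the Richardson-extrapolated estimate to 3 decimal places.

The leading error scales as h^2; refining by a factor of 2 reduces it by 2^2 = 4.
Extrapolated value = (4·A(h/2) − A(h)) / (4 − 1)
= (4·(-4.73032) − (-4.84357)) / 3
= -14.07771 / 3 = -4.69257

-4.693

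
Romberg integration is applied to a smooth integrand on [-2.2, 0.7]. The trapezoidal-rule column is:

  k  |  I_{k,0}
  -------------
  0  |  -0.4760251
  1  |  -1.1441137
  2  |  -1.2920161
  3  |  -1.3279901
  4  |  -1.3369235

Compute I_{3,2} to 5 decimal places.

-1.33989

Richardson extrapolation on the trapezoidal column (denominator 4−1=3):
I_{2,1} = (4·(-1.2920161) − (-1.1441137)) / 3 = -1.3413169
I_{3,1} = -1.3279901 + (-1.3279901 − (-1.2920161))/3 = -1.3399814
I_{3,2} = (16·(-1.3399814) − (-1.3413169)) / 15 = -1.3398924
(Column j=1 coincides with Simpson's rule on the same nodes.)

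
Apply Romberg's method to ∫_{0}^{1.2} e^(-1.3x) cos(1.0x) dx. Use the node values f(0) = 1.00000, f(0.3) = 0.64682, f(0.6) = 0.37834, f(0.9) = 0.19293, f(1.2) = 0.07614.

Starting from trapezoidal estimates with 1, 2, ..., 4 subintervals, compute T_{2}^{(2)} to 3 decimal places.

T_{0}^{(0)} (trapezoid, 1 panel, h=1.2000): 0.64568
T_{1}^{(0)} (trapezoid, 2 panels, h=0.6000): 0.54985
T_{2}^{(0)} (trapezoid, 4 panels, h=0.3000): 0.52685
T_{1}^{(1)} = 0.54985 + (0.54985 − 0.64568)/3 = 0.51791
T_{2}^{(1)} = 0.52685 + (0.52685 − 0.54985)/3 = 0.51918
T_{2}^{(2)} = 0.51918 + (0.51918 − 0.51791)/15 = 0.51926

0.519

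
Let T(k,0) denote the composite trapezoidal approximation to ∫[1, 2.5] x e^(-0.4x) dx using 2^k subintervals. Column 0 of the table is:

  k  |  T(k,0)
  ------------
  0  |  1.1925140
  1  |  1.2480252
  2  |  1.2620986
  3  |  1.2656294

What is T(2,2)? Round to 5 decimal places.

Richardson extrapolation on the trapezoidal column (denominator 4−1=3):
T(1,1) = (4·1.2480252 − 1.1925140) / 3 = 1.2665289
T(2,1) = (4·1.2620986 − 1.2480252) / 3 = 1.2667897
T(2,2) = (16·1.2667897 − 1.2665289) / 15 = 1.2668071

1.26681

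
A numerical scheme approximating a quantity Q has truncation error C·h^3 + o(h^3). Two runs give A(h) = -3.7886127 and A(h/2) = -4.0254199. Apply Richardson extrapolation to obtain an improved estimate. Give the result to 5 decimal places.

-4.05925

The leading error scales as h^3; refining by a factor of 2 reduces it by 2^3 = 8.
Extrapolated value = (8·A(h/2) − A(h)) / (8 − 1)
= (8·(-4.0254199) − (-3.7886127)) / 7
= -28.4147465 / 7 = -4.0592495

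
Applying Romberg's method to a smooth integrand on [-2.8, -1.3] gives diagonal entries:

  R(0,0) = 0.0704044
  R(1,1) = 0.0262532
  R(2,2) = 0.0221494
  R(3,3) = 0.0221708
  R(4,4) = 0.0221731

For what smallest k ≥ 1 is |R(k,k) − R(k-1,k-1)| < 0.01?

k = 2

|R(1,1) − R(0,0)| = 0.0441512 ≥ 0.01
|R(2,2) − R(1,1)| = 0.0041038 < 0.01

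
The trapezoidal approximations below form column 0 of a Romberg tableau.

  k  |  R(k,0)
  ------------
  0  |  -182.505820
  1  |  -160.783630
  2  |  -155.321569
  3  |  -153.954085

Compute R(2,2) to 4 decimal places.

-153.4981

Richardson extrapolation on the trapezoidal column (denominator 4−1=3):
R(1,1) = (4·(-160.783630) − (-182.505820)) / 3 = -153.542900
R(2,1) = -155.321569 + (-155.321569 − (-160.783630))/3 = -153.500882
R(2,2) = (16·(-153.500882) − (-153.542900)) / 15 = -153.498081
(Column j=1 coincides with Simpson's rule on the same nodes.)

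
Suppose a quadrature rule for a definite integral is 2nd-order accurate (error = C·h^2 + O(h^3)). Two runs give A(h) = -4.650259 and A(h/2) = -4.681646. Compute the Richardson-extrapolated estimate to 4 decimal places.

-4.6921

The leading error scales as h^2; refining by a factor of 2 reduces it by 2^2 = 4.
Extrapolated value = (4·A(h/2) − A(h)) / (4 − 1)
= (4·(-4.681646) − (-4.650259)) / 3
= -14.076325 / 3 = -4.692108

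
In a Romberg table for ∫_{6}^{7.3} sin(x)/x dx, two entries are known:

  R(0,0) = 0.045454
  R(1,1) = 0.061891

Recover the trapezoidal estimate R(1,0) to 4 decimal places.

0.0578

From R(1,1) = (4·R(1,0) − R(0,0))/3, solve for R(1,0):
4·R(1,0) = 3·0.061891 + 0.045454 = 0.231127
R(1,0) = 0.057782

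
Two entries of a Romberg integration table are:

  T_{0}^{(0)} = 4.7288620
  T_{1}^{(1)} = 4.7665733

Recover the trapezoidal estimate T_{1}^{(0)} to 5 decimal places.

4.75715

From T_{1}^{(1)} = (4·T_{1}^{(0)} − T_{0}^{(0)})/3, solve for T_{1}^{(0)}:
4·T_{1}^{(0)} = 3·4.7665733 + 4.7288620 = 19.0285819
T_{1}^{(0)} = 4.7571455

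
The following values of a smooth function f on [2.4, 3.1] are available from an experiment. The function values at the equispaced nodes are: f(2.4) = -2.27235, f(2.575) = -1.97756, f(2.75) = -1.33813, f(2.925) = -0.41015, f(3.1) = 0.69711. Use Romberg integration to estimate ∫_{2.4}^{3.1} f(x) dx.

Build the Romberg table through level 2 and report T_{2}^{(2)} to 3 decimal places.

-0.805

T_{0}^{(0)} (trapezoid, 1 panel, h=0.7000): -0.55133
T_{1}^{(0)} (trapezoid, 2 panels, h=0.3500): -0.74401
T_{2}^{(0)} (trapezoid, 4 panels, h=0.1750): -0.78986
T_{1}^{(1)} = -0.74401 + (-0.74401 − (-0.55133))/3 = -0.80824
T_{2}^{(1)} = -0.78986 + (-0.78986 − (-0.74401))/3 = -0.80514
T_{2}^{(2)} = -0.80514 + (-0.80514 − (-0.80824))/15 = -0.80493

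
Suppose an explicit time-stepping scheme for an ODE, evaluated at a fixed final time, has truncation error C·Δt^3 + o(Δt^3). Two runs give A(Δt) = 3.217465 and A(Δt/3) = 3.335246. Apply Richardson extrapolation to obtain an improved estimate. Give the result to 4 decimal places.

3.3398

The leading error scales as Δt^3; refining by a factor of 3 reduces it by 3^3 = 27.
Extrapolated value = (27·A(Δt/3) − A(Δt)) / (27 − 1)
= (27·3.335246 − 3.217465) / 26
= 86.834177 / 26 = 3.339776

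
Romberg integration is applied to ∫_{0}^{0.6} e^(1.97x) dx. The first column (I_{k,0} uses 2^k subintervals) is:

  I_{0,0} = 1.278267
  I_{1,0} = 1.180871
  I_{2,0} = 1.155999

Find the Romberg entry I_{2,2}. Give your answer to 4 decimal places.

1.1477

I_{1,1} = 1.180871 + (1.180871 − 1.278267)/3 = 1.148406
I_{2,1} = 1.155999 + (1.155999 − 1.180871)/3 = 1.147708
I_{2,2} = (16·1.147708 − 1.148406) / 15 = 1.147661
(Column j=1 coincides with Simpson's rule on the same nodes.)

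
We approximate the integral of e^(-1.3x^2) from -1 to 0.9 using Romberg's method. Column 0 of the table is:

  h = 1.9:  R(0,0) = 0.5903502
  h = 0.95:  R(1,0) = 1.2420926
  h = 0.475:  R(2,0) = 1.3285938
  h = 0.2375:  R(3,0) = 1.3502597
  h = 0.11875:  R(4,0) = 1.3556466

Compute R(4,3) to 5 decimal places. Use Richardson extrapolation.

Richardson extrapolation on the trapezoidal column (denominator 4−1=3):
R(2,1) = (4·1.3285938 − 1.2420926) / 3 = 1.3574275
R(3,1) = 1.3502597 + (1.3502597 − 1.3285938)/3 = 1.3574817
R(4,1) = (4·1.3556466 − 1.3502597) / 3 = 1.3574422
R(3,2) = 1.3574817 + (1.3574817 − 1.3574275)/15 = 1.3574853
R(4,2) = 1.3574422 + (1.3574422 − 1.3574817)/15 = 1.3574396
R(4,3) = 1.3574396 + (1.3574396 − 1.3574853)/63 = 1.3574389

1.35744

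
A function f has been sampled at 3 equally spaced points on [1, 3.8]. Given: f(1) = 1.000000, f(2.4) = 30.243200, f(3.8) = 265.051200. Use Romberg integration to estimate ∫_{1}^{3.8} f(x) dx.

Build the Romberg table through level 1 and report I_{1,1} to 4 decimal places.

180.6112

I_{0,0} (trapezoid, 1 panel, h=2.8000): 372.471680
I_{1,0} (trapezoid, 2 panels, h=1.4000): 228.576320
I_{1,1} = 228.576320 + (228.576320 − 372.471680)/3 = 180.611200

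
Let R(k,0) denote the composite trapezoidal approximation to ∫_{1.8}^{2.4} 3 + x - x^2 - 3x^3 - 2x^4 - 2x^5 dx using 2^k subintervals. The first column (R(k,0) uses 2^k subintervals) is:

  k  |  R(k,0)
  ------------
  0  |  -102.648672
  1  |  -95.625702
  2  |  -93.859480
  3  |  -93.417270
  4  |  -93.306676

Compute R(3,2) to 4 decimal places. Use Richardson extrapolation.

-93.2698

R(2,1) = (4·(-93.859480) − (-95.625702)) / 3 = -93.270739
R(3,1) = -93.417270 + (-93.417270 − (-93.859480))/3 = -93.269867
R(3,2) = (16·(-93.269867) − (-93.270739)) / 15 = -93.269809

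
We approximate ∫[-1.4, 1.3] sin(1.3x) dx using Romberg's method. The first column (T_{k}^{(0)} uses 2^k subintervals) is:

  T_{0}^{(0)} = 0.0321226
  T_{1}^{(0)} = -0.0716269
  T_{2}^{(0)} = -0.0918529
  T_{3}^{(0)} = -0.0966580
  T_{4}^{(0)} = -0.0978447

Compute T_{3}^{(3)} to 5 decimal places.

T_{1}^{(1)} = -0.0716269 + (-0.0716269 − 0.0321226)/3 = -0.1062101
T_{2}^{(1)} = (4·(-0.0918529) − (-0.0716269)) / 3 = -0.0985949
T_{3}^{(1)} = (4·(-0.0966580) − (-0.0918529)) / 3 = -0.0982597
T_{2}^{(2)} = -0.0985949 + (-0.0985949 − (-0.1062101))/15 = -0.0980872
T_{3}^{(2)} = (16·(-0.0982597) − (-0.0985949)) / 15 = -0.0982374
T_{3}^{(3)} = -0.0982374 + (-0.0982374 − (-0.0980872))/63 = -0.0982398
(Column j=1 coincides with Simpson's rule on the same nodes.)

-0.09824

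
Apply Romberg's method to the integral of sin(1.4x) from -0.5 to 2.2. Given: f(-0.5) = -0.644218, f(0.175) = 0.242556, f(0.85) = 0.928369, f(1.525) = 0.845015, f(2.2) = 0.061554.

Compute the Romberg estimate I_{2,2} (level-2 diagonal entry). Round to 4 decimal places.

1.2559

I_{0,0} (trapezoid, 1 panel, h=2.7000): -0.786596
I_{1,0} (trapezoid, 2 panels, h=1.3500): 0.860000
I_{2,0} (trapezoid, 4 panels, h=0.6750): 1.164110
I_{1,1} = 0.860000 + (0.860000 − (-0.786596))/3 = 1.408865
I_{2,1} = 1.164110 + (1.164110 − 0.860000)/3 = 1.265480
I_{2,2} = 1.265480 + (1.265480 − 1.408865)/15 = 1.255921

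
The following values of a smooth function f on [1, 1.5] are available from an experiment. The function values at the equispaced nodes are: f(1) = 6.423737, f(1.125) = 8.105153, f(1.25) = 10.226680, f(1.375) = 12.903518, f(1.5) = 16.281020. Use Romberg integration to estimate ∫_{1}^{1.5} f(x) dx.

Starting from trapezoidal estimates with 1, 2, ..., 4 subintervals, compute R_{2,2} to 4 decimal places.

R_{0,0} (trapezoid, 1 panel, h=0.5000): 5.676189
R_{1,0} (trapezoid, 2 panels, h=0.2500): 5.394765
R_{2,0} (trapezoid, 4 panels, h=0.1250): 5.323466
R_{1,1} = 5.394765 + (5.394765 − 5.676189)/3 = 5.300957
R_{2,1} = 5.323466 + (5.323466 − 5.394765)/3 = 5.299700
R_{2,2} = 5.299700 + (5.299700 − 5.300957)/15 = 5.299616

5.2996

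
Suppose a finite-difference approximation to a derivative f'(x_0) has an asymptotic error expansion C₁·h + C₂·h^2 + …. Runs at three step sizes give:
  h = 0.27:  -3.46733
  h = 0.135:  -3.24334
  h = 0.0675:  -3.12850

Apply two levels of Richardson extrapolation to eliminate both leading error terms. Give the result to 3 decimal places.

-3.012

First eliminate the h term (factor 2^1 = 2):
  B₁ = (2·(-3.24334) − (-3.46733))/1 = -3.01935
  B₂ = (2·(-3.12850) − (-3.24334))/1 = -3.01366
Then eliminate the h^2 term (factor 2^2 = 4):
  (4·(-3.01366) − (-3.01935))/3 = -3.01176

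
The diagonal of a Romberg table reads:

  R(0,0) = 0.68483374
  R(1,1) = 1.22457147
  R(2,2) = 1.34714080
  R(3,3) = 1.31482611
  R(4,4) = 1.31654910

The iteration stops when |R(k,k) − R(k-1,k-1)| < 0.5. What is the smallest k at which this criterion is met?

|R(1,1) − R(0,0)| = 0.53973773 ≥ 0.5
|R(2,2) − R(1,1)| = 0.12256933 < 0.5

k = 2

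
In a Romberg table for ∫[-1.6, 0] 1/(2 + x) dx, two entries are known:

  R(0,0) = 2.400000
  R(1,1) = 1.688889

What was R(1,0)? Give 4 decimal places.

From R(1,1) = (4·R(1,0) − R(0,0))/3, solve for R(1,0):
4·R(1,0) = 3·1.688889 + 2.400000 = 7.466667
R(1,0) = 1.866667

1.8667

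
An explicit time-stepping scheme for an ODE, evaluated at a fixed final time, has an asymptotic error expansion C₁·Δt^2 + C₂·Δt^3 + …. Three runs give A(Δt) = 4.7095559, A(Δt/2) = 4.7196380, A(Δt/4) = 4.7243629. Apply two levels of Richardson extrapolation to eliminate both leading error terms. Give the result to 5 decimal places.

First eliminate the Δt^2 term (factor 2^2 = 4):
  B₁ = (4·4.7196380 − 4.7095559)/3 = 4.7229987
  B₂ = (4·4.7243629 − 4.7196380)/3 = 4.7259379
Then eliminate the Δt^3 term (factor 2^3 = 8):
  (8·4.7259379 − 4.7229987)/7 = 4.7263578

4.72636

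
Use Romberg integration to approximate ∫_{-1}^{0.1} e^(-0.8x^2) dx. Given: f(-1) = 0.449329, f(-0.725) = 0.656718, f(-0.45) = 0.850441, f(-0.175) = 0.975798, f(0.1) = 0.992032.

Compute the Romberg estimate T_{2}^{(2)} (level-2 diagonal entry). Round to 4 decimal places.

T_{0}^{(0)} (trapezoid, 1 panel, h=1.1000): 0.792749
T_{1}^{(0)} (trapezoid, 2 panels, h=0.5500): 0.864117
T_{2}^{(0)} (trapezoid, 4 panels, h=0.2750): 0.881000
T_{1}^{(1)} = 0.864117 + (0.864117 − 0.792749)/3 = 0.887906
T_{2}^{(1)} = 0.881000 + (0.881000 − 0.864117)/3 = 0.886628
T_{2}^{(2)} = 0.886628 + (0.886628 − 0.887906)/15 = 0.886543

0.8865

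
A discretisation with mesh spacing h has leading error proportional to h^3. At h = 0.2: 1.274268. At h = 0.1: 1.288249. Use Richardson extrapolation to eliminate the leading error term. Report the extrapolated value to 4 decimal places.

The leading error scales as h^3; refining by a factor of 2 reduces it by 2^3 = 8.
Extrapolated value = (8·A(h/2) − A(h)) / (8 − 1)
= (8·1.288249 − 1.274268) / 7
= 9.031724 / 7 = 1.290246

1.2902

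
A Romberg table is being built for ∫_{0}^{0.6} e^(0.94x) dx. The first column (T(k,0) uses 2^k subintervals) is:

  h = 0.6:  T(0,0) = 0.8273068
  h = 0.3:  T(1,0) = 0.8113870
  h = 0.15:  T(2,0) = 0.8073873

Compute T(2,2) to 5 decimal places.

0.80605

T(1,1) = 0.8113870 + (0.8113870 − 0.8273068)/3 = 0.8060804
T(2,1) = (4·0.8073873 − 0.8113870) / 3 = 0.8060541
T(2,2) = (16·0.8060541 − 0.8060804) / 15 = 0.8060523
(Column j=1 coincides with Simpson's rule on the same nodes.)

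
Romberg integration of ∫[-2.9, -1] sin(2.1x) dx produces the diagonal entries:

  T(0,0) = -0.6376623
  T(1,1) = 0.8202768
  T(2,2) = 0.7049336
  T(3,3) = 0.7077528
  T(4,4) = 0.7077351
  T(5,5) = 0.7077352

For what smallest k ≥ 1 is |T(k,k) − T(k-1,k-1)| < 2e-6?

|T(1,1) − T(0,0)| = 1.4579391 ≥ 2e-6
|T(2,2) − T(1,1)| = 0.1153432 ≥ 2e-6
|T(3,3) − T(2,2)| = 0.0028192 ≥ 2e-6
|T(4,4) − T(3,3)| = 0.0000177 ≥ 2e-6
|T(5,5) − T(4,4)| = 0.0000001 < 2e-6

k = 5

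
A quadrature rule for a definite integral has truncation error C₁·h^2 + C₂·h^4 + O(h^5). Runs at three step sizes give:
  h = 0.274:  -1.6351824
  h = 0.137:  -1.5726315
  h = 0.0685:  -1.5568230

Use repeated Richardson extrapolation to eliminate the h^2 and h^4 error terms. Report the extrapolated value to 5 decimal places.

First eliminate the h^2 term (factor 2^2 = 4):
  B₁ = (4·(-1.5726315) − (-1.6351824))/3 = -1.5517812
  B₂ = (4·(-1.5568230) − (-1.5726315))/3 = -1.5515535
Then eliminate the h^4 term (factor 2^4 = 16):
  (16·(-1.5515535) − (-1.5517812))/15 = -1.5515383

-1.55154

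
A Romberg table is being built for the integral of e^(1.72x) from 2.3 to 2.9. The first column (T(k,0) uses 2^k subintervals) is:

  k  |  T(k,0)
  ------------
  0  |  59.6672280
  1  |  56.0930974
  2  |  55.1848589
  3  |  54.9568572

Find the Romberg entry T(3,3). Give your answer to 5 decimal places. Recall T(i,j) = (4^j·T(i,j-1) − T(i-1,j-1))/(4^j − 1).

Richardson extrapolation on the trapezoidal column (denominator 4−1=3):
T(1,1) = (4·56.0930974 − 59.6672280) / 3 = 54.9017205
T(2,1) = (4·55.1848589 − 56.0930974) / 3 = 54.8821127
T(3,1) = 54.9568572 + (54.9568572 − 55.1848589)/3 = 54.8808566
T(2,2) = (16·54.8821127 − 54.9017205) / 15 = 54.8808055
T(3,2) = (16·54.8808566 − 54.8821127) / 15 = 54.8807729
T(3,3) = 54.8807729 + (54.8807729 − 54.8808055)/63 = 54.8807724

54.88077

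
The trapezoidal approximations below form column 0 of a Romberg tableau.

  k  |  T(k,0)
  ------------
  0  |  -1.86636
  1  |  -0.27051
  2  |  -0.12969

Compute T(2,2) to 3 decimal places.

Richardson extrapolation on the trapezoidal column (denominator 4−1=3):
T(1,1) = -0.27051 + (-0.27051 − (-1.86636))/3 = 0.26144
T(2,1) = (4·(-0.12969) − (-0.27051)) / 3 = -0.08275
T(2,2) = -0.08275 + (-0.08275 − 0.26144)/15 = -0.10570

-0.106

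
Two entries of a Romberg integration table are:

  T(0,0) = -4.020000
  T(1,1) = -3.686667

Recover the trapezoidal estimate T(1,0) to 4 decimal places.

-3.7700

From T(1,1) = (4·T(1,0) − T(0,0))/3, solve for T(1,0):
4·T(1,0) = 3·(-3.686667) + (-4.020000) = -15.080001
T(1,0) = -3.770000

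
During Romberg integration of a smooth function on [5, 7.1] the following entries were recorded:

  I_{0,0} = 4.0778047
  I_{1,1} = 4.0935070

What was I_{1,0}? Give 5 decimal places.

4.08958

From I_{1,1} = (4·I_{1,0} − I_{0,0})/3, solve for I_{1,0}:
4·I_{1,0} = 3·4.0935070 + 4.0778047 = 16.3583257
I_{1,0} = 4.0895814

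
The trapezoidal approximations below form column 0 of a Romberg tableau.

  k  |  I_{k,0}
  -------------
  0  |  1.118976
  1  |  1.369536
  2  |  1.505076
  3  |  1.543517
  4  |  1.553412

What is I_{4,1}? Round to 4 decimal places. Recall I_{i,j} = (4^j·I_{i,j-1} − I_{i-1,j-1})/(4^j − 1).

I_{4,1} = (4·1.553412 − 1.543517) / 3 = 1.556710

1.5567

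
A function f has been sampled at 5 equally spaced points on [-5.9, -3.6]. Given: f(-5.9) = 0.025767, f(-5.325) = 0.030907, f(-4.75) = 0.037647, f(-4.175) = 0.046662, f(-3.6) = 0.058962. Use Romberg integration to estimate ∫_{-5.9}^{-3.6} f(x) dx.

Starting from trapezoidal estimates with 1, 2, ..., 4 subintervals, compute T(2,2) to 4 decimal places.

0.0901

T(0,0) (trapezoid, 1 panel, h=2.3000): 0.097438
T(1,0) (trapezoid, 2 panels, h=1.1500): 0.092013
T(2,0) (trapezoid, 4 panels, h=0.5750): 0.090609
T(1,1) = 0.092013 + (0.092013 − 0.097438)/3 = 0.090205
T(2,1) = 0.090609 + (0.090609 − 0.092013)/3 = 0.090141
T(2,2) = 0.090141 + (0.090141 − 0.090205)/15 = 0.090137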